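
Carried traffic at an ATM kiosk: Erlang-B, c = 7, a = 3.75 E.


B(7,3.75) = 0.050564 (Erlang-B)
Carried load = a(1 − B) = 3.75·(1 − 0.050564) = 3.75·0.949436 = 3.5604 E

Final: 3.5604 Erlangs


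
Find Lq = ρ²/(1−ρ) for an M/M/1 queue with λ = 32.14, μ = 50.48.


ρ = 32.14/50.48 = 0.6367
Lq = ρ²/(1−ρ) = 0.4054/0.3633 = 1.1158

Final: 1.1158


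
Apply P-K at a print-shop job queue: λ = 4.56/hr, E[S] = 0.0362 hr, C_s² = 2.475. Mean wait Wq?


ρ = λ·E[S] = 4.56·0.0362 = 0.1651
E[S²] = E[S]²(1+C_s²) = 0.0362²·(1+2.475) = 0.004554
Wq = λ·E[S²]/(2(1−ρ)) = 4.56·0.004554/(2·0.8349) = 0.01244 hr

Final: 0.01244 hr


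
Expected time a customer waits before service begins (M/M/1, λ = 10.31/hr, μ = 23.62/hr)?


ρ = 10.31/23.62 = 0.4365
Wq = ρ/(μ−λ) = 0.4365/(23.62 − 10.31) = 0.4365/13.31 = 0.03279 hr

Final: 0.03279 hr


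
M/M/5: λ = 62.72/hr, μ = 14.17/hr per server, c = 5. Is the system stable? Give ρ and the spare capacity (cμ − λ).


Total capacity cμ = 5·14.17 = 70.85/hr
ρ = λ/(cμ) = 62.72/70.85 = 0.8853
Stable ⇔ ρ < 1: YES
Spare capacity = cμ − λ = 70.85 − 62.72 = 8.13/hr

Final: ρ = 0.8853; stable; margin = 8.13/hr


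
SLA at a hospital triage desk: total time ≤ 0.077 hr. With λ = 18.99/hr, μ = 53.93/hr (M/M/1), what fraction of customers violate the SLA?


W ~ Exponential(μ−λ) for M/M/1.
μ − λ = 53.93 − 18.99 = 34.9400
P(W > t) = e^{−(μ−λ)t} = e^{−2.6904} = 0.067855

Final: 0.067855


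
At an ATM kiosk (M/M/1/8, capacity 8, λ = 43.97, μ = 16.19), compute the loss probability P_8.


ρ = λ/μ = 43.97/16.19 = 2.7159
P_K = (1−ρ)ρ^K/(1−ρ^(K+1)) = (-1.7159·2959.899293)/(1 − 8038.713521)
= -5078.814228/-8037.713521 = 0.631873

Final: 0.631873


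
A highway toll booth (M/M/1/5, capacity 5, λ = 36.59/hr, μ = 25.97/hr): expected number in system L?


ρ = 36.59/25.97 = 1.4089
L = ρ[1 − (K+1)ρ^K + Kρ^(K+1)] / [(1−ρ)(1−ρ^(K+1))]
Numerator: 1.4089·(1 − 6·5.552036 + 5·7.822449) = 9.580787
Denominator: (-0.4089)·(-6.822449) = 2.789927
L = 9.580787/2.789927 = 3.4341

Final: 3.4341


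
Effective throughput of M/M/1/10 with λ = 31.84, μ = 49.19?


ρ = 0.6473; P_K = (1−ρ)ρ^10/(1−ρ^11) = 0.004592
λ_eff = λ(1 − P_K) = 31.84·(1 − 0.004592) = 31.84·0.995408 = 31.6938 /hr

Final: 31.6938 /hr


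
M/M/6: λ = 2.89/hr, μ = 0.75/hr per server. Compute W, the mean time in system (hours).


a = 3.8533; ρ = 0.6422; P₀ = 0.019690
Lq = P₀·a^c·ρ/(c!(1−ρ)²) = 0.44915
Wq = Lq/λ = 0.44915/2.89 = 0.15542 hr
W = Wq + 1/μ = 0.15542 + 1.33333 = 1.48875 hr

Final: 1.48875 hr


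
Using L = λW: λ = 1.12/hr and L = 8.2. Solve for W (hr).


W = L/λ = 8.2/1.12 = 7.3214 hr

Final: 7.3214 hr


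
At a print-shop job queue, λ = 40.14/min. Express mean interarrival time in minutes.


Mean interarrival time = 1/λ = 1/40.14 minute = 0.02491 minute
In minutes: 0.02491 × 1 = 0.02491 min

Final: 0.02491 min


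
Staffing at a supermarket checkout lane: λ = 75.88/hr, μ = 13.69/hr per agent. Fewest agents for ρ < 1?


Stability requires cμ > λ ⇔ c > λ/μ.
λ/μ = 75.88/13.69 = 5.5427
Minimum integer c = ⌊5.5427⌋ + 1 = 6
Check: 6·13.69 = 82.14 > 75.88, while 5·13.69 = 68.45 ≤ 75.88

Final: 6 servers


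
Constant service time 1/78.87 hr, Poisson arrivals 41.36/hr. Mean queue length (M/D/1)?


ρ = 41.36/78.87 = 0.5244
M/D/1: Lq = ρ²/(2(1−ρ)) = 0.2750/(2·0.4756) = 0.28912

Final: 0.28912


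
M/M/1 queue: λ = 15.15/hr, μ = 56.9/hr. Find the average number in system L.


ρ = λ/μ = 15.15/56.9 = 0.2663
L = ρ/(1−ρ) = 0.2663/(1 − 0.2663) = 0.2663/0.7337 = 0.3629

Final: 0.3629


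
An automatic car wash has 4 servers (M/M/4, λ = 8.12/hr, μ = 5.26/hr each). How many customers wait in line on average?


a = λ/μ = 1.5437; ρ = a/4 = 0.3859
P₀ = 0.211249
Lq = P₀·a^c·ρ / (c!·(1−ρ)²) = 0.211249·5.67912·0.3859/(24·0.37708)
= 0.05116

Final: 0.05116


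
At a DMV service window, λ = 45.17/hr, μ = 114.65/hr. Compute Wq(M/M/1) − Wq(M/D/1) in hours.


ρ = 45.17/114.65 = 0.3940
Wq(M/M/1) = ρ/(μ−λ) = 0.3940/69.48 = 0.005670 hr
Wq(M/D/1) = ρ/(2(μ−λ)) = 0.002835 hr
Savings = 0.005670 − 0.002835 = 0.002835 hr

Final: 0.002835 hr


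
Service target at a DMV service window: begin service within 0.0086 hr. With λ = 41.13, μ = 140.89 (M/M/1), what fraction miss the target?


ρ = 41.13/140.89 = 0.2919
P(Wq > t) = ρ·e^{−(μ−λ)t} = 0.2919·e^{−0.8579}
= 0.2919·0.424036 = 0.123789

Final: 0.123789


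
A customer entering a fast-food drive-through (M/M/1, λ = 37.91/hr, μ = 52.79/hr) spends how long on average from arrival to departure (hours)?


W = 1/(μ−λ) = 1/(52.79 − 37.91) = 1/14.88 = 0.06720 hr

Final: 0.06720 hr


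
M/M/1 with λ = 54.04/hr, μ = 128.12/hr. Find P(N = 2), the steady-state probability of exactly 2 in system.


ρ = 54.04/128.12 = 0.4218
P_n = (1−ρ)·ρ^n = (1 − 0.4218)·0.4218^2 = 0.5782·0.177909 = 0.102868

Final: 0.102868


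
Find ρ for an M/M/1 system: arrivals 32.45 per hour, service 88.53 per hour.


ρ = λ/μ = 32.45/88.53 = 0.3665

Final: 0.3665


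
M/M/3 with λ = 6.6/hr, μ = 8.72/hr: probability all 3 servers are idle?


a = λ/μ = 6.6/8.72 = 0.7569; ρ = a/c = 0.2523
Σ_{k=0}^{2} a^k/k! (terms k=0..2) = 1.00000 + 0.75688 + 0.28643 = 2.04331
Tail: a^3/(3!(1−ρ)) = 0.43359/(6·0.7477) = 0.09665
P₀ = 1/(2.04331 + 0.09665) = 1/2.13996 = 0.467297

Final: 0.467297


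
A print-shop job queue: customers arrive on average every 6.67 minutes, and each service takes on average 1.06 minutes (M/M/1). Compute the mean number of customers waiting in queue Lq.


λ = 60/6.67 = 8.9955 /hr
μ = 60/1.06 = 56.6038 /hr
ρ = λ/μ = 8.9955/56.6038 = 0.1589
Lq = ρ²/(1−ρ) = 0.02526/0.8411 = 0.03003

Final: 0.03003


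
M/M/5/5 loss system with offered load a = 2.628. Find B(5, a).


B(c,a) = (a^c/c!) / Σ_{k=0}^{c} a^k/k!
a^5/5! = 1.044589
Σ terms (k=0..5): 1.00000 + 2.62800 + 3.45319 + 3.02500 + 1.98742 + 1.04459 = 13.138200
B = 1.044589/13.138200 = 0.079508

Final: 0.079508


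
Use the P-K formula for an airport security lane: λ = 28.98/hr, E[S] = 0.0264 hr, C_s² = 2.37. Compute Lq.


ρ = λ·E[S] = 28.98·0.0264 = 0.7651
Lq = ρ²(1+C_s²)/(2(1−ρ)) = 0.5853·(1+2.37)/(2·0.2349)
= 0.5853·3.3700/0.4699 = 4.19826

Final: 4.19826


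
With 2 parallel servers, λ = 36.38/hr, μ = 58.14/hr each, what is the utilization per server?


ρ = λ/(cμ) = 36.38/(2·58.14) = 36.38/116.28 = 0.3129

Final: 0.3129


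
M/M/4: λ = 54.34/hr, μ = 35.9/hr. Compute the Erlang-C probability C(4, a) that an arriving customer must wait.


a = λ/μ = 1.5136; ρ = a/4 = 0.3784
P₀ = 0.217908 (from M/M/c formula)
C(c,a) = [a^c/(c!(1−ρ))]·P₀ = [5.24929/(24·0.6216)]·0.217908
= 0.35187·0.217908 = 0.076676

Final: 0.076676


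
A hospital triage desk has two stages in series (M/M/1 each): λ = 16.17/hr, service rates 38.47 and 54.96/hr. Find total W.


Each node sees arrival rate λ = 16.17/hr (tandem ⇒ throughput preserved).
W₁ = 1/(μ₁−λ) = 1/(38.47−16.17) = 0.04484 hr
W₂ = 1/(μ₂−λ) = 1/(54.96−16.17) = 0.02578 hr
W_total = W₁ + W₂ = 0.04484 + 0.02578 = 0.07062 hr

Final: 0.07062 hr


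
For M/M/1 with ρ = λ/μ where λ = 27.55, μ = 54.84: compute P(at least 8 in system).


ρ = 27.55/54.84 = 0.5024
P(N ≥ n) = ρ^n = 0.5024^8 = 0.004057

Final: 0.004057


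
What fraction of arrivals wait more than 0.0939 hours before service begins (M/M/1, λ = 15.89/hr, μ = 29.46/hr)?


ρ = 15.89/29.46 = 0.5394
P(Wq > t) = ρ·e^{−(μ−λ)t} = 0.5394·e^{−1.2742}
= 0.5394·0.279648 = 0.150835

Final: 0.150835


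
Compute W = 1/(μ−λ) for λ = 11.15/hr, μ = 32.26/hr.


W = 1/(μ−λ) = 1/(32.26 − 11.15) = 1/21.11 = 0.04737 hr

Final: 0.04737 hr


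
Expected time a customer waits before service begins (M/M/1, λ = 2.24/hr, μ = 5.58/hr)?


ρ = 2.24/5.58 = 0.4014
Wq = ρ/(μ−λ) = 0.4014/(5.58 − 2.24) = 0.4014/3.34 = 0.1202 hr

Final: 0.1202 hr


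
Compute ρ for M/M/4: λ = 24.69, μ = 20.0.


ρ = λ/(cμ) = 24.69/(4·20.0) = 24.69/80.00 = 0.3086

Final: 0.3086


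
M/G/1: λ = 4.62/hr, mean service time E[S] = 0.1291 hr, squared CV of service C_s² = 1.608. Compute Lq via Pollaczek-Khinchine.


ρ = λ·E[S] = 4.62·0.1291 = 0.5964
Lq = ρ²(1+C_s²)/(2(1−ρ)) = 0.3557·(1+1.608)/(2·0.4036)
= 0.3557·2.6080/0.8071 = 1.14950

Final: 1.14950


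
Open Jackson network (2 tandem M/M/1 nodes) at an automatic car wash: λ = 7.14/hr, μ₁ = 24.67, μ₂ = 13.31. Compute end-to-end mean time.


Each node sees arrival rate λ = 7.14/hr (tandem ⇒ throughput preserved).
W₁ = 1/(μ₁−λ) = 1/(24.67−7.14) = 0.05705 hr
W₂ = 1/(μ₂−λ) = 1/(13.31−7.14) = 0.16207 hr
W_total = W₁ + W₂ = 0.05705 + 0.16207 = 0.21912 hr

Final: 0.21912 hr


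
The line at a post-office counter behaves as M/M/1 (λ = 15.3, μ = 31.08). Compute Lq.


ρ = 15.3/31.08 = 0.4923
Lq = ρ²/(1−ρ) = 0.2423/0.5077 = 0.4773

Final: 0.4773


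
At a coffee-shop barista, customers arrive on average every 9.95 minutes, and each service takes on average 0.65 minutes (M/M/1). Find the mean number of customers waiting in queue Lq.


λ = 60/9.95 = 6.0302 /hr
μ = 60/0.65 = 92.3077 /hr
ρ = λ/μ = 6.0302/92.3077 = 0.06533
Lq = ρ²/(1−ρ) = 0.004268/0.9347 = 0.004566

Final: 0.004566


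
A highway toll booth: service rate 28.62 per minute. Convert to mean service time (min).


Mean service time = 1/μ = 1/28.62 minute = 0.03494 minute
In minutes: 0.03494 × 1 = 0.03494 min

Final: 0.03494 min


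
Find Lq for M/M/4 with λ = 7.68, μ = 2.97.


a = λ/μ = 2.5859; ρ = a/4 = 0.6465
P₀ = 0.066311
Lq = P₀·a^c·ρ / (c!·(1−ρ)²) = 0.066311·44.71148·0.6465/(24·0.12499)
= 0.63895

Final: 0.63895


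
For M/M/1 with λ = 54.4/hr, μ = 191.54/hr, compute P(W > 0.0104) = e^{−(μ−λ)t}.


W ~ Exponential(μ−λ) for M/M/1.
μ − λ = 191.54 − 54.4 = 137.1400
P(W > t) = e^{−(μ−λ)t} = e^{−1.4263} = 0.240207

Final: 0.240207


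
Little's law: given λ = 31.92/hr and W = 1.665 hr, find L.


L = λW = 31.92·1.665 = 53.1468

Final: 53.1468


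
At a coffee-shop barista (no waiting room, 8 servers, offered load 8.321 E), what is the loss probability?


B(c,a) = (a^c/c!) / Σ_{k=0}^{c} a^k/k!
a^8/8! = 570.011546
Σ terms (k=0..8): 1.00000 + 8.32100 + 34.61952 + 96.02301 + 199.75187 + 332.42706 + 461.02092 + 548.02216 + 570.01155 = 2251.197079
B = 570.011546/2251.197079 = 0.253204

Final: 0.253204


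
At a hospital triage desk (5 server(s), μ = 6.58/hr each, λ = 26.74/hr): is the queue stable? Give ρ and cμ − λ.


Total capacity cμ = 5·6.58 = 32.90/hr
ρ = λ/(cμ) = 26.74/32.90 = 0.8128
Stable ⇔ ρ < 1: YES
Spare capacity = cμ − λ = 32.90 − 26.74 = 6.16/hr

Final: ρ = 0.8128; stable; margin = 6.16/hr


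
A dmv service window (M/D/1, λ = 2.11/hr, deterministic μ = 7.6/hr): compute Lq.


ρ = 2.11/7.6 = 0.2776
M/D/1: Lq = ρ²/(2(1−ρ)) = 0.07708/(2·0.7224) = 0.05335

Final: 0.05335


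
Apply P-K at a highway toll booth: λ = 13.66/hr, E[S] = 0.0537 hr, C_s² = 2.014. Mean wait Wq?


ρ = λ·E[S] = 13.66·0.0537 = 0.7335
E[S²] = E[S]²(1+C_s²) = 0.0537²·(1+2.014) = 0.008691
Wq = λ·E[S²]/(2(1−ρ)) = 13.66·0.008691/(2·0.2665) = 0.22278 hr

Final: 0.22278 hr


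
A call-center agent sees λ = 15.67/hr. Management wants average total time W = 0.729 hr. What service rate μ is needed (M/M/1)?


W = 1/(μ−λ) ⇒ μ − λ = 1/W = 1/0.729 = 1.3717
μ = λ + 1/W = 15.67 + 1.3717 = 17.0417 per hr

Final: 17.0417 /hr


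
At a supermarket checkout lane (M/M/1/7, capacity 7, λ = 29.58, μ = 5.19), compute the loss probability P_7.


ρ = λ/μ = 29.58/5.19 = 5.6994
P_K = (1−ρ)ρ^K/(1−ρ^(K+1)) = (-4.6994·195351.019779)/(1 − 1113387.893074)
= -918036.873295/-1113386.893074 = 0.824544

Final: 0.824544


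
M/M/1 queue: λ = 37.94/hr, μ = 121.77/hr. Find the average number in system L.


ρ = λ/μ = 37.94/121.77 = 0.3116
L = ρ/(1−ρ) = 0.3116/(1 − 0.3116) = 0.3116/0.6884 = 0.4526

Final: 0.4526


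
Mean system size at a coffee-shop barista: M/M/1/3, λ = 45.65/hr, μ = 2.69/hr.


ρ = 45.65/2.69 = 16.9703
L = ρ[1 − (K+1)ρ^K + Kρ^(K+1)] / [(1−ρ)(1−ρ^(K+1))]
Numerator: 16.9703·(1 − 4·4887.260694 + 3·82938.085759) = 3890707.320434
Denominator: (-15.9703)·(-82937.085759) = 1324526.841717
L = 3890707.320434/1324526.841717 = 2.9374

Final: 2.9374


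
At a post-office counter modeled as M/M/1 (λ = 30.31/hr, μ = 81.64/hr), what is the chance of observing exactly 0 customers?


ρ = 30.31/81.64 = 0.3713
P_n = (1−ρ)·ρ^n = (1 − 0.3713)·0.3713^0 = 0.6287·1.000000 = 0.628736

Final: 0.628736


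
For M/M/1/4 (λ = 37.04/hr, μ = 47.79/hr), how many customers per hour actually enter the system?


ρ = 0.7751; P_K = (1−ρ)ρ^4/(1−ρ^5) = 0.112690
λ_eff = λ(1 − P_K) = 37.04·(1 − 0.112690) = 37.04·0.887310 = 32.8660 /hr

Final: 32.8660 /hr


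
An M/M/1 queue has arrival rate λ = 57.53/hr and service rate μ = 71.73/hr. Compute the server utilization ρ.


ρ = λ/μ = 57.53/71.73 = 0.8020

Final: 0.8020


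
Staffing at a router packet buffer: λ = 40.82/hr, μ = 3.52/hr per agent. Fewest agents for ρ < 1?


Stability requires cμ > λ ⇔ c > λ/μ.
λ/μ = 40.82/3.52 = 11.5966
Minimum integer c = ⌊11.5966⌋ + 1 = 12
Check: 12·3.52 = 42.24 > 40.82, while 11·3.52 = 38.72 ≤ 40.82

Final: 12 servers


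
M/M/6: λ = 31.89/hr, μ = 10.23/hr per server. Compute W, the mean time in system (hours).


a = 3.1173; ρ = 0.5196; P₀ = 0.043355
Lq = P₀·a^c·ρ/(c!(1−ρ)²) = 0.12437
Wq = Lq/λ = 0.12437/31.89 = 0.003900 hr
W = Wq + 1/μ = 0.003900 + 0.09775 = 0.10165 hr

Final: 0.10165 hr


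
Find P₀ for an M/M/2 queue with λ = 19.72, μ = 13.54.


a = λ/μ = 19.72/13.54 = 1.4564; ρ = a/c = 0.7282
Σ_{k=0}^{1} a^k/k! (terms k=0..1) = 1.00000 + 1.45643 = 2.45643
Tail: a^2/(2!(1−ρ)) = 2.12117/(2·0.2718) = 3.90227
P₀ = 1/(2.45643 + 3.90227) = 1/6.35870 = 0.157265

Final: 0.157265


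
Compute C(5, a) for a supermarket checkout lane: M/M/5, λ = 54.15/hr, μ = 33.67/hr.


a = λ/μ = 1.6083; ρ = a/5 = 0.3217
P₀ = 0.199772 (from M/M/c formula)
C(c,a) = [a^c/(c!(1−ρ))]·P₀ = [10.75912/(120·0.6783)]·0.199772
= 0.13217·0.199772 = 0.026404

Final: 0.026404


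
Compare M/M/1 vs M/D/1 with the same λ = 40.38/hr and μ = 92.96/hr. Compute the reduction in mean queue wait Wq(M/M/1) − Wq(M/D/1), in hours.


ρ = 40.38/92.96 = 0.4344
Wq(M/M/1) = ρ/(μ−λ) = 0.4344/52.58 = 0.008261 hr
Wq(M/D/1) = ρ/(2(μ−λ)) = 0.004131 hr
Savings = 0.008261 − 0.004131 = 0.004131 hr

Final: 0.004131 hr


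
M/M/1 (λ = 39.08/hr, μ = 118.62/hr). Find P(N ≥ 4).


ρ = 39.08/118.62 = 0.3295
P(N ≥ n) = ρ^n = 0.3295^4 = 0.011781

Final: 0.011781


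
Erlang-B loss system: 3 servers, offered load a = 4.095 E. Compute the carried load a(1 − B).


B(3,4.095) = 0.459183 (Erlang-B)
Carried load = a(1 − B) = 4.095·(1 − 0.459183) = 4.095·0.540817 = 2.2146 E

Final: 2.2146 Erlangs


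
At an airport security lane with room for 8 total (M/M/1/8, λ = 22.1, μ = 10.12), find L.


ρ = 22.1/10.12 = 2.1838
L = ρ[1 − (K+1)ρ^K + Kρ^(K+1)] / [(1−ρ)(1−ρ^(K+1))]
Numerator: 2.1838·(1 − 9·517.242366 + 8·1129.551016) = 9569.882718
Denominator: (-1.1838)·(-1128.551016) = 1335.972448
L = 9569.882718/1335.972448 = 7.1632

Final: 7.1632


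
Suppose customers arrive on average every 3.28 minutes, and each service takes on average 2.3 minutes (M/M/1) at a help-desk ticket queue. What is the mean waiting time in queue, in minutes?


λ = 60/3.28 = 18.2927 /hr
μ = 60/2.3 = 26.0870 /hr
ρ = λ/μ = 18.2927/26.0870 = 0.7012
Wq = ρ/(μ−λ) = 0.7012/(26.0870−18.2927) = 0.08997 hr
In minutes: 0.08997·60 = 5.398 min

Final: 5.398 min


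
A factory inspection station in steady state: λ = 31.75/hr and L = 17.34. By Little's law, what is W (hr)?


W = L/λ = 17.34/31.75 = 0.5461 hr

Final: 0.5461 hr


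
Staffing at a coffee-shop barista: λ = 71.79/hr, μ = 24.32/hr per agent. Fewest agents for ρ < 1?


Stability requires cμ > λ ⇔ c > λ/μ.
λ/μ = 71.79/24.32 = 2.9519
Minimum integer c = ⌊2.9519⌋ + 1 = 3
Check: 3·24.32 = 72.96 > 71.79, while 2·24.32 = 48.64 ≤ 71.79

Final: 3 servers


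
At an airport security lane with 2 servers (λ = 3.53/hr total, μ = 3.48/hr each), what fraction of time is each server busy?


ρ = λ/(cμ) = 3.53/(2·3.48) = 3.53/6.96 = 0.5072

Final: 0.5072


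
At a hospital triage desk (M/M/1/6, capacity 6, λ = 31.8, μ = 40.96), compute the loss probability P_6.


ρ = λ/μ = 31.8/40.96 = 0.7764
P_K = (1−ρ)ρ^K/(1−ρ^(K+1)) = (0.2236·0.218979)/(1 − 0.170008)
= 0.048971/0.829992 = 0.059002

Final: 0.059002


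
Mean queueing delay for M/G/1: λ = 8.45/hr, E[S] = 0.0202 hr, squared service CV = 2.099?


ρ = λ·E[S] = 8.45·0.0202 = 0.1707
E[S²] = E[S]²(1+C_s²) = 0.0202²·(1+2.099) = 0.001265
Wq = λ·E[S²]/(2(1−ρ)) = 8.45·0.001265/(2·0.8293) = 0.006442 hr

Final: 0.006442 hr


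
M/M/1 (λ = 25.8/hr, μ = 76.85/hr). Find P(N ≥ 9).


ρ = 25.8/76.85 = 0.3357
P(N ≥ n) = ρ^n = 0.3357^9 = 0.00005417

Final: 0.00005417


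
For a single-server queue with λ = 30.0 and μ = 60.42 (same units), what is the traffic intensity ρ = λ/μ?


ρ = λ/μ = 30.0/60.42 = 0.4965

Final: 0.4965


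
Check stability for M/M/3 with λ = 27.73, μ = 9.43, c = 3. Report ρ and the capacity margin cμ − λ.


Total capacity cμ = 3·9.43 = 28.29/hr
ρ = λ/(cμ) = 27.73/28.29 = 0.9802
Stable ⇔ ρ < 1: YES
Spare capacity = cμ − λ = 28.29 − 27.73 = 0.56/hr

Final: ρ = 0.9802; stable; margin = 0.56/hr


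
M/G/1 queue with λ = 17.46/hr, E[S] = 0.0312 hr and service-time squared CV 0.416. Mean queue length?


ρ = λ·E[S] = 17.46·0.0312 = 0.5448
Lq = ρ²(1+C_s²)/(2(1−ρ)) = 0.2968·(1+0.416)/(2·0.4552)
= 0.2968·1.4160/0.9105 = 0.46151

Final: 0.46151


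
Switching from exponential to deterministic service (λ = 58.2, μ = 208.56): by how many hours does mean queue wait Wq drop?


ρ = 58.2/208.56 = 0.2791
Wq(M/M/1) = ρ/(μ−λ) = 0.2791/150.36 = 0.001856 hr
Wq(M/D/1) = ρ/(2(μ−λ)) = 0.0009280 hr
Savings = 0.001856 − 0.0009280 = 0.0009280 hr

Final: 0.0009280 hr


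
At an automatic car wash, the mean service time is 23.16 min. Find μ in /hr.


μ = 1/(service time) in consistent units.
1 hour = 60 min, so μ = 60/23.16 = 2.5907 per hour

Final: 2.5907 /hr


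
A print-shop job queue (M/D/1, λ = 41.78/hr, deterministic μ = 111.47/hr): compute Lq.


ρ = 41.78/111.47 = 0.3748
M/D/1: Lq = ρ²/(2(1−ρ)) = 0.1405/(2·0.6252) = 0.11235

Final: 0.11235


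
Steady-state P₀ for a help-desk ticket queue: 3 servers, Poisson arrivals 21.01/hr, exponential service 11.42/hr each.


a = λ/μ = 21.01/11.42 = 1.8398; ρ = a/c = 0.6133
Σ_{k=0}^{2} a^k/k! (terms k=0..2) = 1.00000 + 1.83975 + 1.69235 = 4.53210
Tail: a^3/(3!(1−ρ)) = 6.22701/(6·0.3867) = 2.68349
P₀ = 1/(4.53210 + 2.68349) = 1/7.21559 = 0.138589

Final: 0.138589


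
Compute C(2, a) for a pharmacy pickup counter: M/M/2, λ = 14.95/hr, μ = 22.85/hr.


a = λ/μ = 0.6543; ρ = a/2 = 0.3271
P₀ = 0.507007 (from M/M/c formula)
C(c,a) = [a^c/(c!(1−ρ))]·P₀ = [0.42807/(2·0.6729)]·0.507007
= 0.31809·0.507007 = 0.161274

Final: 0.161274


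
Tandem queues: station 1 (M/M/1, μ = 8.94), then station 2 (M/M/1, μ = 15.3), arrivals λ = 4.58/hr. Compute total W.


Each node sees arrival rate λ = 4.58/hr (tandem ⇒ throughput preserved).
W₁ = 1/(μ₁−λ) = 1/(8.94−4.58) = 0.22936 hr
W₂ = 1/(μ₂−λ) = 1/(15.3−4.58) = 0.09328 hr
W_total = W₁ + W₂ = 0.22936 + 0.09328 = 0.32264 hr

Final: 0.32264 hr


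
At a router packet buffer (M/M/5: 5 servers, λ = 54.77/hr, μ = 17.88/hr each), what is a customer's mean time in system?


a = 3.0632; ρ = 0.6126; P₀ = 0.043448
Lq = P₀·a^c·ρ/(c!(1−ρ)²) = 0.39870
Wq = Lq/λ = 0.39870/54.77 = 0.007280 hr
W = Wq + 1/μ = 0.007280 + 0.05593 = 0.06321 hr

Final: 0.06321 hr


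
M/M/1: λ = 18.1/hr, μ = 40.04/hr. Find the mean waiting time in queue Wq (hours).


ρ = 18.1/40.04 = 0.4520
Wq = ρ/(μ−λ) = 0.4520/(40.04 − 18.1) = 0.4520/21.94 = 0.02060 hr

Final: 0.02060 hr


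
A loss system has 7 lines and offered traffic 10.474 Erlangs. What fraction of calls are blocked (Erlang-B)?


B(c,a) = (a^c/c!) / Σ_{k=0}^{c} a^k/k!
a^7/7! = 2743.831581
Σ terms (k=0..7): 1.00000 + 10.47400 + 54.85234 + 191.50780 + 501.46316 + 1050.46504 + 1833.76180 + 2743.83158 = 6387.355713
B = 2743.831581/6387.355713 = 0.429572

Final: 0.429572


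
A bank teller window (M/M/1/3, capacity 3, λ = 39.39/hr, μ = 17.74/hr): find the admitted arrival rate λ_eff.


ρ = 2.2204; P_K = (1−ρ)ρ^3/(1−ρ^4) = 0.573214
λ_eff = λ(1 − P_K) = 39.39·(1 − 0.573214) = 39.39·0.426786 = 16.8111 /hr

Final: 16.8111 /hr


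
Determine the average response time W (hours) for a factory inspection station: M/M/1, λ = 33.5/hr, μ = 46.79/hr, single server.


W = 1/(μ−λ) = 1/(46.79 − 33.5) = 1/13.29 = 0.07524 hr

Final: 0.07524 hr


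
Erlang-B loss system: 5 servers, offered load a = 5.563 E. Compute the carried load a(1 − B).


B(5,5.563) = 0.328796 (Erlang-B)
Carried load = a(1 − B) = 5.563·(1 − 0.328796) = 5.563·0.671204 = 3.7339 E

Final: 3.7339 Erlangs


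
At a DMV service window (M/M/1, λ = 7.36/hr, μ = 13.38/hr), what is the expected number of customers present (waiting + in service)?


ρ = λ/μ = 7.36/13.38 = 0.5501
L = ρ/(1−ρ) = 0.5501/(1 − 0.5501) = 0.5501/0.4499 = 1.2226

Final: 1.2226


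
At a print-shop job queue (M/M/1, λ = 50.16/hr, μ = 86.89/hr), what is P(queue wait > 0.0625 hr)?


ρ = 50.16/86.89 = 0.5773
P(Wq > t) = ρ·e^{−(μ−λ)t} = 0.5773·e^{−2.2956}
= 0.5773·0.100698 = 0.058131

Final: 0.058131


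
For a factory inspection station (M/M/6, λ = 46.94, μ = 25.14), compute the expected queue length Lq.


a = λ/μ = 1.8671; ρ = a/6 = 0.3112
P₀ = 0.154414
Lq = P₀·a^c·ρ / (c!·(1−ρ)²) = 0.154414·42.37082·0.3112/(720·0.47446)
= 0.005960

Final: 0.005960


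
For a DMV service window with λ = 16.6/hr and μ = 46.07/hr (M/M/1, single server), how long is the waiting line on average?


ρ = 16.6/46.07 = 0.3603
Lq = ρ²/(1−ρ) = 0.1298/0.6397 = 0.2030

Final: 0.2030


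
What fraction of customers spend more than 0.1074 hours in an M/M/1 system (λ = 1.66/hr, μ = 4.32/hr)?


W ~ Exponential(μ−λ) for M/M/1.
μ − λ = 4.32 − 1.66 = 2.6600
P(W > t) = e^{−(μ−λ)t} = e^{−0.2857} = 0.751500

Final: 0.751500


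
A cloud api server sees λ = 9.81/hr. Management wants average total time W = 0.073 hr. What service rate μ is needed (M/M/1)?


W = 1/(μ−λ) ⇒ μ − λ = 1/W = 1/0.073 = 13.6986
μ = λ + 1/W = 9.81 + 13.6986 = 23.5086 per hr

Final: 23.5086 /hr


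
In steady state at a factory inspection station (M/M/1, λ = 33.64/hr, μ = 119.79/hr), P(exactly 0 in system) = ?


ρ = 33.64/119.79 = 0.2808
P_n = (1−ρ)·ρ^n = (1 − 0.2808)·0.2808^0 = 0.7192·1.000000 = 0.719175

Final: 0.719175


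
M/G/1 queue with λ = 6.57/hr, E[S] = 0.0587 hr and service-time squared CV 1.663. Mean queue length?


ρ = λ·E[S] = 6.57·0.0587 = 0.3857
Lq = ρ²(1+C_s²)/(2(1−ρ)) = 0.1487·(1+1.663)/(2·0.6143)
= 0.1487·2.6630/1.2287 = 0.32236

Final: 0.32236


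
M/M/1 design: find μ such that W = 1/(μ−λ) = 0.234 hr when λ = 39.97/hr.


W = 1/(μ−λ) ⇒ μ − λ = 1/W = 1/0.234 = 4.2735
μ = λ + 1/W = 39.97 + 4.2735 = 44.2435 per hr

Final: 44.2435 /hr


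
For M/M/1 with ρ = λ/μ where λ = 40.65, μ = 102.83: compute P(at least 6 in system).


ρ = 40.65/102.83 = 0.3953
P(N ≥ n) = ρ^n = 0.3953^6 = 0.003816

Final: 0.003816


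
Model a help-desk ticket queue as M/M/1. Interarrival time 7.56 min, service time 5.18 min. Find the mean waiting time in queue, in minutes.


λ = 60/7.56 = 7.9365 /hr
μ = 60/5.18 = 11.5830 /hr
ρ = λ/μ = 7.9365/11.5830 = 0.6852
Wq = ρ/(μ−λ) = 0.6852/(11.5830−7.9365) = 0.18790 hr
In minutes: 0.18790·60 = 11.274 min

Final: 11.274 min


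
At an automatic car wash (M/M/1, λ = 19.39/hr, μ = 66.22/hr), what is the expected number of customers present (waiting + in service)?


ρ = λ/μ = 19.39/66.22 = 0.2928
L = ρ/(1−ρ) = 0.2928/(1 − 0.2928) = 0.2928/0.7072 = 0.4141

Final: 0.4141


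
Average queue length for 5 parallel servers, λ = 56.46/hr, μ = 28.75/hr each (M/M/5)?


a = λ/μ = 1.9638; ρ = a/5 = 0.3928
P₀ = 0.139373
Lq = P₀·a^c·ρ / (c!·(1−ρ)²) = 0.139373·29.20889·0.3928/(120·0.36873)
= 0.03614

Final: 0.03614


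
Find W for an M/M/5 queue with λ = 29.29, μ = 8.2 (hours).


a = 3.5720; ρ = 0.7144; P₀ = 0.023643
Lq = P₀·a^c·ρ/(c!(1−ρ)²) = 1.00332
Wq = Lq/λ = 1.00332/29.29 = 0.03425 hr
W = Wq + 1/μ = 0.03425 + 0.12195 = 0.15621 hr

Final: 0.15621 hr


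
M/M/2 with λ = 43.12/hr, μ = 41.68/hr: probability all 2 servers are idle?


a = λ/μ = 43.12/41.68 = 1.0345; ρ = a/c = 0.5173
Σ_{k=0}^{1} a^k/k! (terms k=0..1) = 1.00000 + 1.03455 = 2.03455
Tail: a^2/(2!(1−ρ)) = 1.07029/(2·0.4827) = 1.10859
P₀ = 1/(2.03455 + 1.10859) = 1/3.14314 = 0.318153

Final: 0.318153


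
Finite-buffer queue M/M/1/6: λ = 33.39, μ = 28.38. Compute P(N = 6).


ρ = λ/μ = 33.39/28.38 = 1.1765
P_K = (1−ρ)ρ^K/(1−ρ^(K+1)) = (-0.1765·2.652309)/(1 − 3.120529)
= -0.468220/-2.120529 = 0.220803

Final: 0.220803


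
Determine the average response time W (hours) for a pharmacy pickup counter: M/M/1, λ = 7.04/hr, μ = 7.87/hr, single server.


W = 1/(μ−λ) = 1/(7.87 − 7.04) = 1/0.8300 = 1.2048 hr

Final: 1.2048 hr


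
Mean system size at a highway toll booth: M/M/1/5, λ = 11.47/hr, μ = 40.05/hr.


ρ = 11.47/40.05 = 0.2864
L = ρ[1 − (K+1)ρ^K + Kρ^(K+1)] / [(1−ρ)(1−ρ^(K+1))]
Numerator: 0.2864·(1 − 6·0.001927 + 5·0.0005518) = 0.283871
Denominator: (0.7136)·(0.999448) = 0.713214
L = 0.283871/0.713214 = 0.3980

Final: 0.3980


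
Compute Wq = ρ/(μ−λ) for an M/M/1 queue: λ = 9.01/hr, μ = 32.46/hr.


ρ = 9.01/32.46 = 0.2776
Wq = ρ/(μ−λ) = 0.2776/(32.46 − 9.01) = 0.2776/23.45 = 0.01184 hr

Final: 0.01184 hr


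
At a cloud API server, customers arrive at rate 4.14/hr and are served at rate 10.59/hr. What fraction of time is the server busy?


ρ = λ/μ = 4.14/10.59 = 0.3909

Final: 0.3909


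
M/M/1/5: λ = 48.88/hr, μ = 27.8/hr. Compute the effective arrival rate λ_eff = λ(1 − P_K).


ρ = 1.7583; P_K = (1−ρ)ρ^5/(1−ρ^6) = 0.446367
λ_eff = λ(1 − P_K) = 48.88·(1 − 0.446367) = 48.88·0.553633 = 27.0616 /hr

Final: 27.0616 /hr


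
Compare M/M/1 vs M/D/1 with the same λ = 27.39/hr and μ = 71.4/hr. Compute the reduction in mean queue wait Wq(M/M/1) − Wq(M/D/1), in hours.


ρ = 27.39/71.4 = 0.3836
Wq(M/M/1) = ρ/(μ−λ) = 0.3836/44.01 = 0.008717 hr
Wq(M/D/1) = ρ/(2(μ−λ)) = 0.004358 hr
Savings = 0.008717 − 0.004358 = 0.004358 hr

Final: 0.004358 hr


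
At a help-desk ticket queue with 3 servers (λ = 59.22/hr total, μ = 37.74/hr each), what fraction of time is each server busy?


ρ = λ/(cμ) = 59.22/(3·37.74) = 59.22/113.22 = 0.5231

Final: 0.5231


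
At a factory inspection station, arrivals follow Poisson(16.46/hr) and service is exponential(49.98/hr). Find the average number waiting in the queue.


ρ = 16.46/49.98 = 0.3293
Lq = ρ²/(1−ρ) = 0.1085/0.6707 = 0.1617

Final: 0.1617


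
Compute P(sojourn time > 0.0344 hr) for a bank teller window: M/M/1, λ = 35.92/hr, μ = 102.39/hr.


W ~ Exponential(μ−λ) for M/M/1.
μ − λ = 102.39 − 35.92 = 66.4700
P(W > t) = e^{−(μ−λ)t} = e^{−2.2866} = 0.101615

Final: 0.101615


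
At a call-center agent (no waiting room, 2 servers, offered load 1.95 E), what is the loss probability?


B(c,a) = (a^c/c!) / Σ_{k=0}^{c} a^k/k!
a^2/2! = 1.901250
Σ terms (k=0..2): 1.00000 + 1.95000 + 1.90125 = 4.851250
B = 1.901250/4.851250 = 0.391909

Final: 0.391909


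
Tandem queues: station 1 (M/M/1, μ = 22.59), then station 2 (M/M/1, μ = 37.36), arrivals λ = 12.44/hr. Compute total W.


Each node sees arrival rate λ = 12.44/hr (tandem ⇒ throughput preserved).
W₁ = 1/(μ₁−λ) = 1/(22.59−12.44) = 0.09852 hr
W₂ = 1/(μ₂−λ) = 1/(37.36−12.44) = 0.04013 hr
W_total = W₁ + W₂ = 0.09852 + 0.04013 = 0.13865 hr

Final: 0.13865 hr


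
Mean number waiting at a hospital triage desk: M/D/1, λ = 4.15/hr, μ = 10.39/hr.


ρ = 4.15/10.39 = 0.3994
M/D/1: Lq = ρ²/(2(1−ρ)) = 0.1595/(2·0.6006) = 0.13282

Final: 0.13282


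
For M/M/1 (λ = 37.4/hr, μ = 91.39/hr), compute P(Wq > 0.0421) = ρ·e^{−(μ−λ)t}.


ρ = 37.4/91.39 = 0.4092
P(Wq > t) = ρ·e^{−(μ−λ)t} = 0.4092·e^{−2.2730}
= 0.4092·0.103005 = 0.042153

Final: 0.042153


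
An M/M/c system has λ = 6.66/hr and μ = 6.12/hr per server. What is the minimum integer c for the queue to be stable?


Stability requires cμ > λ ⇔ c > λ/μ.
λ/μ = 6.66/6.12 = 1.0882
Minimum integer c = ⌊1.0882⌋ + 1 = 2
Check: 2·6.12 = 12.24 > 6.66, while 1·6.12 = 6.12 ≤ 6.66

Final: 2 servers


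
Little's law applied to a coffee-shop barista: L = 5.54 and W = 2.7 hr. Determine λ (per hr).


λ = L/W = 5.54/2.7 = 2.0519 /hr

Final: 2.0519 /hr


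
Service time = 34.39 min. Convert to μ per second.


μ = 1/(service time) in consistent units.
1 second = 0.0166667 min, so μ = 0.0166667/34.39 = 0.0004846 per second

Final: 0.0004846 /sec


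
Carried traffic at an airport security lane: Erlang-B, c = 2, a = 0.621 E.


B(2,0.621) = 0.106306 (Erlang-B)
Carried load = a(1 − B) = 0.621·(1 − 0.106306) = 0.621·0.893694 = 0.5550 E

Final: 0.5550 Erlangs


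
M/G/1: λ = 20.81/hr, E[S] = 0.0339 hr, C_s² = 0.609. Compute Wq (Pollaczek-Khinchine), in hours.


ρ = λ·E[S] = 20.81·0.0339 = 0.7055
E[S²] = E[S]²(1+C_s²) = 0.0339²·(1+0.609) = 0.001849
Wq = λ·E[S²]/(2(1−ρ)) = 20.81·0.001849/(2·0.2945) = 0.06532 hr

Final: 0.06532 hr


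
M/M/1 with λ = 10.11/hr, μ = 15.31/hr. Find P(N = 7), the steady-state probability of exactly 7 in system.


ρ = 10.11/15.31 = 0.6604
P_n = (1−ρ)·ρ^n = (1 − 0.6604)·0.6604^7 = 0.3396·0.054756 = 0.018598

Final: 0.018598


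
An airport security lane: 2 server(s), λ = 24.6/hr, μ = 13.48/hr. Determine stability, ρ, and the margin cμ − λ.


Total capacity cμ = 2·13.48 = 26.96/hr
ρ = λ/(cμ) = 24.6/26.96 = 0.9125
Stable ⇔ ρ < 1: YES
Spare capacity = cμ − λ = 26.96 − 24.6 = 2.36/hr

Final: ρ = 0.9125; stable; margin = 2.36/hr


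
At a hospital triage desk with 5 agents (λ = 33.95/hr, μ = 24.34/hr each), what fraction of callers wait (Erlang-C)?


a = λ/μ = 1.3948; ρ = a/5 = 0.2790
P₀ = 0.247611 (from M/M/c formula)
C(c,a) = [a^c/(c!(1−ρ))]·P₀ = [5.27954/(120·0.7210)]·0.247611
= 0.06102·0.247611 = 0.015109

Final: 0.015109


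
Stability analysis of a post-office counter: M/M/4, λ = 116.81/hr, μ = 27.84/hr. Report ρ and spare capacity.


Total capacity cμ = 4·27.84 = 111.36/hr
ρ = λ/(cμ) = 116.81/111.36 = 1.0489
Stable ⇔ ρ < 1: NO
Spare capacity = cμ − λ = 111.36 − 116.81 = -5.45/hr

Final: ρ = 1.0489; unstable; margin = -5.45/hr


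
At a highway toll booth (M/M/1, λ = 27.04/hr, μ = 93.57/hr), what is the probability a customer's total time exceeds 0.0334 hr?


W ~ Exponential(μ−λ) for M/M/1.
μ − λ = 93.57 − 27.04 = 66.5300
P(W > t) = e^{−(μ−λ)t} = e^{−2.2221} = 0.108381

Final: 0.108381


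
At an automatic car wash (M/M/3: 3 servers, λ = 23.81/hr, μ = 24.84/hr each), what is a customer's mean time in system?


a = 0.9585; ρ = 0.3195; P₀ = 0.379704
Lq = P₀·a^c·ρ/(c!(1−ρ)²) = 0.03846
Wq = Lq/λ = 0.03846/23.81 = 0.001615 hr
W = Wq + 1/μ = 0.001615 + 0.04026 = 0.04187 hr

Final: 0.04187 hr


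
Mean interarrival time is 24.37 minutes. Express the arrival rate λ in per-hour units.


λ = 1/(interarrival time) in consistent units.
1 hour = 60 min, so λ = 60/24.37 = 2.4620 per hour

Final: 2.4620 /hr


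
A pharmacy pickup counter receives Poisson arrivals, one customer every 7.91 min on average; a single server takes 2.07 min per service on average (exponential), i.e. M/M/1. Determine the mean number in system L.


λ = 60/7.91 = 7.5853 /hr
μ = 60/2.07 = 28.9855 /hr
ρ = λ/μ = 7.5853/28.9855 = 0.2617
L = ρ/(1−ρ) = 0.2617/0.7383 = 0.3545

Final: 0.3545


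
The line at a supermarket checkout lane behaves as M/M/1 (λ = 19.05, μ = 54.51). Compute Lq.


ρ = 19.05/54.51 = 0.3495
Lq = ρ²/(1−ρ) = 0.1221/0.6505 = 0.1877

Final: 0.1877


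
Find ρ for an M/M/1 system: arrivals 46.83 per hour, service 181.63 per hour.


ρ = λ/μ = 46.83/181.63 = 0.2578

Final: 0.2578


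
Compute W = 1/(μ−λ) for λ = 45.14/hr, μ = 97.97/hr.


W = 1/(μ−λ) = 1/(97.97 − 45.14) = 1/52.83 = 0.01893 hr

Final: 0.01893 hr


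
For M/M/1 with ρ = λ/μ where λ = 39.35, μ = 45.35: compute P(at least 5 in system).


ρ = 39.35/45.35 = 0.8677
P(N ≥ n) = ρ^n = 0.8677^5 = 0.491855

Final: 0.491855


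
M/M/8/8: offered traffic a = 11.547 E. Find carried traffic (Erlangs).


B(8,11.547) = 0.405120 (Erlang-B)
Carried load = a(1 − B) = 11.547·(1 − 0.405120) = 11.547·0.594880 = 6.8691 E

Final: 6.8691 Erlangs


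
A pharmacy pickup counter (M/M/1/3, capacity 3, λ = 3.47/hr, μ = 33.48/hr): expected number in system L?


ρ = 3.47/33.48 = 0.1036
L = ρ[1 − (K+1)ρ^K + Kρ^(K+1)] / [(1−ρ)(1−ρ^(K+1))]
Numerator: 0.1036·(1 − 4·0.001113 + 3·0.0001154) = 0.103218
Denominator: (0.8964)·(0.999885) = 0.896253
L = 0.103218/0.896253 = 0.1152

Final: 0.1152


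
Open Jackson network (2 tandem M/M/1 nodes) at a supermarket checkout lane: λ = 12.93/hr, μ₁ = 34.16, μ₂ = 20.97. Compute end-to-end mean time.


Each node sees arrival rate λ = 12.93/hr (tandem ⇒ throughput preserved).
W₁ = 1/(μ₁−λ) = 1/(34.16−12.93) = 0.04710 hr
W₂ = 1/(μ₂−λ) = 1/(20.97−12.93) = 0.12438 hr
W_total = W₁ + W₂ = 0.04710 + 0.12438 = 0.17148 hr

Final: 0.17148 hr


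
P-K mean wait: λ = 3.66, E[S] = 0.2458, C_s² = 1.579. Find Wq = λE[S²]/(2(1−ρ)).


ρ = λ·E[S] = 3.66·0.2458 = 0.8996
E[S²] = E[S]²(1+C_s²) = 0.2458²·(1+1.579) = 0.155817
Wq = λ·E[S²]/(2(1−ρ)) = 3.66·0.155817/(2·0.1004) = 2.84088 hr

Final: 2.84088 hr


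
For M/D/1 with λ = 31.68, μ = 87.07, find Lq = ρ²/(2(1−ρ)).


ρ = 31.68/87.07 = 0.3638
M/D/1: Lq = ρ²/(2(1−ρ)) = 0.1324/(2·0.6362) = 0.10405

Final: 0.10405


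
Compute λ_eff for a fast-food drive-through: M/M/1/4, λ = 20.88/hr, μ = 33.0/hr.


ρ = 0.6327; P_K = (1−ρ)ρ^4/(1−ρ^5) = 0.065508
λ_eff = λ(1 − P_K) = 20.88·(1 − 0.065508) = 20.88·0.934492 = 19.5122 /hr

Final: 19.5122 /hr


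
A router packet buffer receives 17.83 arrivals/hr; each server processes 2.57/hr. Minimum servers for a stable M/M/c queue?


Stability requires cμ > λ ⇔ c > λ/μ.
λ/μ = 17.83/2.57 = 6.9377
Minimum integer c = ⌊6.9377⌋ + 1 = 7
Check: 7·2.57 = 17.99 > 17.83, while 6·2.57 = 15.42 ≤ 17.83

Final: 7 servers


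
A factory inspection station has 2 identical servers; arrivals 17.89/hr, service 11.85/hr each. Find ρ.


ρ = λ/(cμ) = 17.89/(2·11.85) = 17.89/23.70 = 0.7549

Final: 0.7549


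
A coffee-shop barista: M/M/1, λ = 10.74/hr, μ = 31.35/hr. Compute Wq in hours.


ρ = 10.74/31.35 = 0.3426
Wq = ρ/(μ−λ) = 0.3426/(31.35 − 10.74) = 0.3426/20.61 = 0.01662 hr

Final: 0.01662 hr


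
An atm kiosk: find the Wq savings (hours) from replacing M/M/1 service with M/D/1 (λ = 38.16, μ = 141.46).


ρ = 38.16/141.46 = 0.2698
Wq(M/M/1) = ρ/(μ−λ) = 0.2698/103.30 = 0.002611 hr
Wq(M/D/1) = ρ/(2(μ−λ)) = 0.001306 hr
Savings = 0.002611 − 0.001306 = 0.001306 hr

Final: 0.001306 hr


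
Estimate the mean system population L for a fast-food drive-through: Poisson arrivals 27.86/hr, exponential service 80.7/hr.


ρ = λ/μ = 27.86/80.7 = 0.3452
L = ρ/(1−ρ) = 0.3452/(1 − 0.3452) = 0.3452/0.6548 = 0.5273

Final: 0.5273


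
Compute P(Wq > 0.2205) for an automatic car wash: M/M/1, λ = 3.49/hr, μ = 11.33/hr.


ρ = 3.49/11.33 = 0.3080
P(Wq > t) = ρ·e^{−(μ−λ)t} = 0.3080·e^{−1.7287}
= 0.3080·0.177511 = 0.054679

Final: 0.054679


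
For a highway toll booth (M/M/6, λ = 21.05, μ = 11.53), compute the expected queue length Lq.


a = λ/μ = 1.8257; ρ = a/6 = 0.3043
P₀ = 0.160973
Lq = P₀·a^c·ρ / (c!·(1−ρ)²) = 0.160973·37.02855·0.3043/(720·0.48403)
= 0.005204

Final: 0.005204


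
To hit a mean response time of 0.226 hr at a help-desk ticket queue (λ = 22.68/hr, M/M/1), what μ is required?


W = 1/(μ−λ) ⇒ μ − λ = 1/W = 1/0.226 = 4.4248
μ = λ + 1/W = 22.68 + 4.4248 = 27.1048 per hr

Final: 27.1048 /hr


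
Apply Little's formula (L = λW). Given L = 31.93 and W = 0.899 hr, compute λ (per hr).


λ = L/W = 31.93/0.899 = 35.5172 /hr

Final: 35.5172 /hr


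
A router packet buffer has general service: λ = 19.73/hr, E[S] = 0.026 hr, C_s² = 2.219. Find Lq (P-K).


ρ = λ·E[S] = 19.73·0.026 = 0.5130
Lq = ρ²(1+C_s²)/(2(1−ρ)) = 0.2631·(1+2.219)/(2·0.4870)
= 0.2631·3.2190/0.9740 = 0.86965

Final: 0.86965


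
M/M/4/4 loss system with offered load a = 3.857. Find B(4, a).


B(c,a) = (a^c/c!) / Σ_{k=0}^{c} a^k/k!
a^4/4! = 9.221197
Σ terms (k=0..4): 1.00000 + 3.85700 + 7.43822 + 9.56308 + 9.22120 = 31.079499
B = 9.221197/31.079499 = 0.296697

Final: 0.296697


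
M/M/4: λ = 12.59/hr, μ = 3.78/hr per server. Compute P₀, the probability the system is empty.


a = λ/μ = 12.59/3.78 = 3.3307; ρ = a/c = 0.8327
Σ_{k=0}^{3} a^k/k! (terms k=0..3) = 1.00000 + 3.33069 + 5.54674 + 6.15815 = 16.03558
Tail: a^4/(4!(1−ρ)) = 123.06533/(24·0.1673) = 30.64473
P₀ = 1/(16.03558 + 30.64473) = 1/46.68031 = 0.021422

Final: 0.021422


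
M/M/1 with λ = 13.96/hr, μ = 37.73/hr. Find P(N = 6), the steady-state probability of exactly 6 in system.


ρ = 13.96/37.73 = 0.3700
P_n = (1−ρ)·ρ^n = (1 − 0.3700)·0.3700^6 = 0.6300·0.002566 = 0.001616

Final: 0.001616


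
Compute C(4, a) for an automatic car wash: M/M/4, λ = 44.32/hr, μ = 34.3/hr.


a = λ/μ = 1.2921; ρ = a/4 = 0.3230
P₀ = 0.273370 (from M/M/c formula)
C(c,a) = [a^c/(c!(1−ρ))]·P₀ = [2.78755/(24·0.6770)]·0.273370
= 0.17157·0.273370 = 0.046902

Final: 0.046902


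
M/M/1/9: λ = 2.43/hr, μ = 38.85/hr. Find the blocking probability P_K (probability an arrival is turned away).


ρ = λ/μ = 2.43/38.85 = 0.06255
P_K = (1−ρ)ρ^K/(1−ρ^(K+1)) = (0.9375·1.465e-11)/(1 − 9.165e-13)
= 1.374e-11/1.000000 = 1.374e-11

Final: 1.374e-11


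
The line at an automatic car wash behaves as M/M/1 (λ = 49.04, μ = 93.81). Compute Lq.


ρ = 49.04/93.81 = 0.5228
Lq = ρ²/(1−ρ) = 0.2733/0.4772 = 0.5726

Final: 0.5726


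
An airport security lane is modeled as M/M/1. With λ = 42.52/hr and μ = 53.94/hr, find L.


ρ = λ/μ = 42.52/53.94 = 0.7883
L = ρ/(1−ρ) = 0.7883/(1 − 0.7883) = 0.7883/0.2117 = 3.7233

Final: 3.7233


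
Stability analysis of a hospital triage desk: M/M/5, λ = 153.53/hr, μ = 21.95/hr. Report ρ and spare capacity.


Total capacity cμ = 5·21.95 = 109.75/hr
ρ = λ/(cμ) = 153.53/109.75 = 1.3989
Stable ⇔ ρ < 1: NO
Spare capacity = cμ − λ = 109.75 − 153.53 = -43.78/hr

Final: ρ = 1.3989; unstable; margin = -43.78/hr
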